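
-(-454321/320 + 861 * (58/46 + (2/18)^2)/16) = 268518061/198720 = 1351.24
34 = 34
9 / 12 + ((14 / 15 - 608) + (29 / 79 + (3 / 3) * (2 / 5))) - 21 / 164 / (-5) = -29419382 / 48585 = -605.52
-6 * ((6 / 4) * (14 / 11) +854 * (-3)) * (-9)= -1520694 / 11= -138244.91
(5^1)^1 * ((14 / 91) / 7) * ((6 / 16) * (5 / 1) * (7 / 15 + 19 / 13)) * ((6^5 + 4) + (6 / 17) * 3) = 62170660 / 20111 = 3091.38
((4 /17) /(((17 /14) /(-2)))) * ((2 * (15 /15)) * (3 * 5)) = -3360 /289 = -11.63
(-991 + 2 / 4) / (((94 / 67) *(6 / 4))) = -132727 / 282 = -470.66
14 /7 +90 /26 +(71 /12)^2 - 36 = 8365 /1872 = 4.47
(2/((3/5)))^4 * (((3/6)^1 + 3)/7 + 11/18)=100000/729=137.17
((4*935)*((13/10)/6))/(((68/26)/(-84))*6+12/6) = 20111/45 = 446.91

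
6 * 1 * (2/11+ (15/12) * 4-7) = -120/11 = -10.91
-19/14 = -1.36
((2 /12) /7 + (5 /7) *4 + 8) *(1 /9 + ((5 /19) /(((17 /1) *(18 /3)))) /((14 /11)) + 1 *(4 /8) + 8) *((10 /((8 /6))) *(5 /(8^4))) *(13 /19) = 104127164375 /177367744512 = 0.59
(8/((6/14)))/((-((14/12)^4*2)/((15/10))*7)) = -2592/2401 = -1.08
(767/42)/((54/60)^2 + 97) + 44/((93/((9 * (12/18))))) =19264138/6367431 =3.03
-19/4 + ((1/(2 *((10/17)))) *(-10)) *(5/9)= -341/36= -9.47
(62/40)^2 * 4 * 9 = 8649/100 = 86.49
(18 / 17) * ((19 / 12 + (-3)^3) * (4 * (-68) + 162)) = 50325 / 17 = 2960.29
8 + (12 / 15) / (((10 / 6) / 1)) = 212 / 25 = 8.48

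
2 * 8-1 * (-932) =948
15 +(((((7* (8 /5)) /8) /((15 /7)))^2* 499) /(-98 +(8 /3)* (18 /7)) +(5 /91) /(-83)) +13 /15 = 366716513521 /27105828750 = 13.53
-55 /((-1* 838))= 55 /838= 0.07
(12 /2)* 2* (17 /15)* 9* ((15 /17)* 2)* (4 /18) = 48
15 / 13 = 1.15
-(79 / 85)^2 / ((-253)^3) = 6241 / 117003651325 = 0.00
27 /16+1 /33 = 907 /528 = 1.72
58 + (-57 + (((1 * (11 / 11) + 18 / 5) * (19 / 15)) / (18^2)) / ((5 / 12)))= 10562 / 10125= 1.04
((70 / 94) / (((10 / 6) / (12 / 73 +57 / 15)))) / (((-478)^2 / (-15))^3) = -0.00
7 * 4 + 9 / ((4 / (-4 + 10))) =41.50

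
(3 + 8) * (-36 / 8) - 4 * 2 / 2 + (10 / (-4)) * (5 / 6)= -667 / 12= -55.58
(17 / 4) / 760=17 / 3040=0.01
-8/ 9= -0.89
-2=-2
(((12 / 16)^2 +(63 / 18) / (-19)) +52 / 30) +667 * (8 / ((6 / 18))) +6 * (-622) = 12278.11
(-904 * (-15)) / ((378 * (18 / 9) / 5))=5650 / 63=89.68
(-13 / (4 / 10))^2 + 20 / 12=12695 / 12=1057.92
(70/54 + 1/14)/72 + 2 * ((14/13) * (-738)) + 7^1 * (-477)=-1743749615/353808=-4928.52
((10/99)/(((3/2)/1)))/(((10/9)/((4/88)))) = 0.00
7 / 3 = 2.33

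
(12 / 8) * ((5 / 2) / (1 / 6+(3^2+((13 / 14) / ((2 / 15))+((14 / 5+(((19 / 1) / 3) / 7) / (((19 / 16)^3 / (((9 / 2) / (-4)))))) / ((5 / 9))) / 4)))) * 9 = 25585875 / 12976721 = 1.97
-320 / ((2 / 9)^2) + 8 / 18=-58316 / 9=-6479.56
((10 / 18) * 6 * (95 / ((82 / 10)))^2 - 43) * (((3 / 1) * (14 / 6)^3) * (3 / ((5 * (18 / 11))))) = 7694659973 / 1361610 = 5651.15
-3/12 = -1/4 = -0.25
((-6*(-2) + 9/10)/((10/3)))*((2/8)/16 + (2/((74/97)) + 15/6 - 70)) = -11888253/47360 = -251.02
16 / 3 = 5.33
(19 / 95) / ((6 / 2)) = 1 / 15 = 0.07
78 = 78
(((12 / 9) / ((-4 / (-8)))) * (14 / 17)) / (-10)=-56 / 255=-0.22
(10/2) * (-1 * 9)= -45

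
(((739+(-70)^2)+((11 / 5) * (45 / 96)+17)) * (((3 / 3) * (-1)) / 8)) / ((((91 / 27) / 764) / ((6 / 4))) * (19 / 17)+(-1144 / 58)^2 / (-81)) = 3080055251475 / 20906129792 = 147.33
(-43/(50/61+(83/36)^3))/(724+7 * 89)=-40792896/16708101343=-0.00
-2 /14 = -1 /7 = -0.14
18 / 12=3 / 2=1.50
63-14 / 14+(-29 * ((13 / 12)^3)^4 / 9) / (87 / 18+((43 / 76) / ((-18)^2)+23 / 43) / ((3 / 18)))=32181692162034353539 / 527962801497440256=60.95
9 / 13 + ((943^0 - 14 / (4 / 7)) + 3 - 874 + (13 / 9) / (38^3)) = -5738266667 / 6420024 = -893.81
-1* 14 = -14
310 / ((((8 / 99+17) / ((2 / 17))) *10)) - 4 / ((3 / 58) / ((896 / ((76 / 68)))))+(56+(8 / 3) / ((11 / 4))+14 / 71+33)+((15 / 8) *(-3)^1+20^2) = -11048275756971 / 179611256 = -61512.16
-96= -96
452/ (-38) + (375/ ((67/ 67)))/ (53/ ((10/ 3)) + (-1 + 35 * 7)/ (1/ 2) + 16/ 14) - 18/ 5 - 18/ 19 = -52727636/ 3358535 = -15.70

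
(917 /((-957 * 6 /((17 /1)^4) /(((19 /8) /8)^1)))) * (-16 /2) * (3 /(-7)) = -207883769 /15312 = -13576.53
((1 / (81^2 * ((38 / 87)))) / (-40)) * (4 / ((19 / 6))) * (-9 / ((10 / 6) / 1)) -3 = -1462021 / 487350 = -3.00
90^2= 8100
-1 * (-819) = 819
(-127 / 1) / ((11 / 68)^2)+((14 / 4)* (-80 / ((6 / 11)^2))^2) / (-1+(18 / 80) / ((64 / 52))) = -1612196243024 / 5125923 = -314518.23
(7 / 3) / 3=7 / 9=0.78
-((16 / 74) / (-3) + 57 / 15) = -2069 / 555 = -3.73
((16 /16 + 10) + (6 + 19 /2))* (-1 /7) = -53 /14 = -3.79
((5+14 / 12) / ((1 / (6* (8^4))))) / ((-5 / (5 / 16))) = -9472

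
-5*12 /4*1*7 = -105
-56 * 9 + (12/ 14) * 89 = -2994/ 7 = -427.71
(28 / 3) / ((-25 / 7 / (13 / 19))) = -2548 / 1425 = -1.79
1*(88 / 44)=2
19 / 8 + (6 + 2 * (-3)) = 19 / 8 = 2.38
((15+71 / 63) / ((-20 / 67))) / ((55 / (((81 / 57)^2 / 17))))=-1378458 / 11813725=-0.12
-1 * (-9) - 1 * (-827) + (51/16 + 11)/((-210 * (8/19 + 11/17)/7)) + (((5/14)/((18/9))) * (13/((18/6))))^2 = 753878269/901600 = 836.16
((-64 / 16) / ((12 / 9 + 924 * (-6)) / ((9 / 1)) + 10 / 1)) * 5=270 / 8179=0.03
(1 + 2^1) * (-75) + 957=732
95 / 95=1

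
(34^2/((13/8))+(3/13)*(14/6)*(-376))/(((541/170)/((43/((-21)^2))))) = 48362960/3101553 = 15.59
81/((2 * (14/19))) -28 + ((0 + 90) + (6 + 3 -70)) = 55.96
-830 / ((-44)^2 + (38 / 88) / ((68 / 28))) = -620840 / 1448261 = -0.43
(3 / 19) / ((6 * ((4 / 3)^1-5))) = -3 / 418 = -0.01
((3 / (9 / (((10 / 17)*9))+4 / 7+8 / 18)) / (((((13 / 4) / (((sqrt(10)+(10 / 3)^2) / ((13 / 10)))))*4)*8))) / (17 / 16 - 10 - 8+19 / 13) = -140000 / 23866739 - 12600*sqrt(10) / 23866739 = -0.01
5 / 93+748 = 69569 / 93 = 748.05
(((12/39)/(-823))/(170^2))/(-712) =1/55037795800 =0.00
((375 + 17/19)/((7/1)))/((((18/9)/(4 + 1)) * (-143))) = -17855/19019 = -0.94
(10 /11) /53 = 10 /583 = 0.02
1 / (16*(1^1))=1 / 16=0.06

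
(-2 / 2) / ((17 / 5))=-5 / 17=-0.29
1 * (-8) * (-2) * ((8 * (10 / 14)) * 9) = 5760 / 7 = 822.86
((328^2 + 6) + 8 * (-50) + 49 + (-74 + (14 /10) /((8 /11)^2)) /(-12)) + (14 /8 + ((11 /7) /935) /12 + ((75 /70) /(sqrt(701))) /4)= 15 * sqrt(701) /39256 + 49007450311 /456960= 107246.71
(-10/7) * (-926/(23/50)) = 463000/161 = 2875.78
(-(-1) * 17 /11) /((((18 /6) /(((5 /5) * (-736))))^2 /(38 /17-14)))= -108339200 /99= -1094335.35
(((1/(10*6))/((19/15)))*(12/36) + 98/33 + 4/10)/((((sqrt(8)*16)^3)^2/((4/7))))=42311/188506114621440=0.00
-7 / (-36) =7 / 36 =0.19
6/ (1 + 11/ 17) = 3.64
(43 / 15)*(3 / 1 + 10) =559 / 15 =37.27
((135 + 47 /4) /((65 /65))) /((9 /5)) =2935 /36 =81.53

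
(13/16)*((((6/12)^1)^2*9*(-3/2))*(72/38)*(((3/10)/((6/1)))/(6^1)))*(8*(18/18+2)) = -3159/3040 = -1.04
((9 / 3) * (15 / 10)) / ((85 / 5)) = 9 / 34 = 0.26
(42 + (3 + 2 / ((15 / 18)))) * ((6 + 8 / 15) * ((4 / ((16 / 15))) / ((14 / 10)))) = 829.50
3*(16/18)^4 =1.87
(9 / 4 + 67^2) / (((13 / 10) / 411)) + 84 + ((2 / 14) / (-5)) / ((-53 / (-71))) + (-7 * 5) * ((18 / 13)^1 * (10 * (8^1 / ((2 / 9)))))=1402563.77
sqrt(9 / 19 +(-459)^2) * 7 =42 * sqrt(2112667) / 19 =3213.00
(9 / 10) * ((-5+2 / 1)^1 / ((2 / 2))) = -27 / 10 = -2.70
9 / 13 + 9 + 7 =217 / 13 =16.69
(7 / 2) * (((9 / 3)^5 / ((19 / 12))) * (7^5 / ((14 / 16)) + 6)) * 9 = 1764882756 / 19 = 92888566.11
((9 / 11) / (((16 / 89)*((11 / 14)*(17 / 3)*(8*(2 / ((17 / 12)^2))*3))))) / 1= 10591 / 247808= 0.04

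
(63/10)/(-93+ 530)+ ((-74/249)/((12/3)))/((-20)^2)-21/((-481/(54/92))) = 0.04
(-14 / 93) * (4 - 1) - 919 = -28503 / 31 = -919.45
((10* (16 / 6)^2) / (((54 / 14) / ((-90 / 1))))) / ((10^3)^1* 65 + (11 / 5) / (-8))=-256000 / 10028529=-0.03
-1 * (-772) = 772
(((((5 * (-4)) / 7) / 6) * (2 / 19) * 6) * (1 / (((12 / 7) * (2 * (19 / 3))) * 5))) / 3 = -1 / 1083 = -0.00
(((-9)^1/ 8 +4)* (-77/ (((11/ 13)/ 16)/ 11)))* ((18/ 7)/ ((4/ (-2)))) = 59202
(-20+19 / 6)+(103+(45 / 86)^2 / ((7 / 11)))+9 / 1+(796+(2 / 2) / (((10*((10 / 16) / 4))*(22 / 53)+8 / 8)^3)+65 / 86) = 15782348715140209 / 17681799829428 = 892.58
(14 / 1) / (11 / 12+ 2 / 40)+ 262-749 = -13703 / 29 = -472.52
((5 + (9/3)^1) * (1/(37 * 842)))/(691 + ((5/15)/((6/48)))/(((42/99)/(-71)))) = 28/26683401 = 0.00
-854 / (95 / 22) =-18788 / 95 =-197.77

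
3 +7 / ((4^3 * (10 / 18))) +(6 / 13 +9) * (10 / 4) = 111699 / 4160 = 26.85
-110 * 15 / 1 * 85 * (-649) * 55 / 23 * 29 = 145180488750 / 23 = 6312195163.04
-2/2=-1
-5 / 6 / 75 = -1 / 90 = -0.01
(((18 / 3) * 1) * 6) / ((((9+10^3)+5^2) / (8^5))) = 1140.86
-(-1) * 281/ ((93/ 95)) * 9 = 80085/ 31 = 2583.39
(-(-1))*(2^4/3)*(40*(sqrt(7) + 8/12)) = 706.65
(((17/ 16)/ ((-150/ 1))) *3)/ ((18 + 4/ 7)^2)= -833/ 13520000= -0.00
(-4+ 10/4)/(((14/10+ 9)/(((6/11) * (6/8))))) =-135/2288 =-0.06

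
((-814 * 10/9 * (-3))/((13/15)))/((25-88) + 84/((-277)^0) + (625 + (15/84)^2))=31908800/6584357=4.85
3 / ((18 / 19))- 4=-5 / 6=-0.83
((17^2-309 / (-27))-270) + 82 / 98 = 13795 / 441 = 31.28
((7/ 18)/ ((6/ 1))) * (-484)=-847/ 27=-31.37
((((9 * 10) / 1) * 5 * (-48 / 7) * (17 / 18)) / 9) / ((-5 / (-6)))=-2720 / 7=-388.57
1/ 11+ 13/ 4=147/ 44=3.34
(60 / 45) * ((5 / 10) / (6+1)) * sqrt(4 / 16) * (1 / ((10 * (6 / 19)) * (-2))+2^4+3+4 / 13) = 0.91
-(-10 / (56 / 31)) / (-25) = -31 / 140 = -0.22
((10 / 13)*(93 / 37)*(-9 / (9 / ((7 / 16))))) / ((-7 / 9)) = 4185 / 3848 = 1.09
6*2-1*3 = 9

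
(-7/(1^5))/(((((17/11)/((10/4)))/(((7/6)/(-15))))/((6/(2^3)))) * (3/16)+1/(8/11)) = 4312/377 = 11.44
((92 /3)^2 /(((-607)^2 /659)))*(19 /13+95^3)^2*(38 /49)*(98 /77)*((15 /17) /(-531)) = -29257146978194954763520 /14427032152533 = -2027939403.54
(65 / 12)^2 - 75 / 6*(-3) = 9625 / 144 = 66.84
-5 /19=-0.26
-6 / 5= -1.20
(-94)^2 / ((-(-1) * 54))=4418 / 27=163.63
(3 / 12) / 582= 1 / 2328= 0.00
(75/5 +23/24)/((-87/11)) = -4213/2088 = -2.02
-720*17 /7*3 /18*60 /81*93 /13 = -421600 /273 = -1544.32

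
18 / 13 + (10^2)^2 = 130018 / 13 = 10001.38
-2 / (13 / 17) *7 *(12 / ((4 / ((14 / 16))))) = -2499 / 52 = -48.06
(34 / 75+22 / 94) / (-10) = -2423 / 35250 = -0.07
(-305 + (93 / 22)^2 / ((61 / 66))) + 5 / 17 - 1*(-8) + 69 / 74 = -116673515 / 422059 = -276.44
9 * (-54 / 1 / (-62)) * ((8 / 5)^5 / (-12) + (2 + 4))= 3892698 / 96875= 40.18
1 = 1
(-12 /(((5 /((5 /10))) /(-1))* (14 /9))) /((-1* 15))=-9 /175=-0.05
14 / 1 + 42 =56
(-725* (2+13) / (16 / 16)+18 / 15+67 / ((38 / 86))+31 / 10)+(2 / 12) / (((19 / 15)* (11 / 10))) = -22402603 / 2090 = -10718.95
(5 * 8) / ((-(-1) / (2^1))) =80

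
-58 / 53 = -1.09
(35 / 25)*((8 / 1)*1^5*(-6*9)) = -3024 / 5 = -604.80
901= 901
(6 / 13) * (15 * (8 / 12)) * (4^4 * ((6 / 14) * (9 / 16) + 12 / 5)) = 283968 / 91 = 3120.53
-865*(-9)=7785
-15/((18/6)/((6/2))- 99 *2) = 15/197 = 0.08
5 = 5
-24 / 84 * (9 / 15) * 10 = -12 / 7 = -1.71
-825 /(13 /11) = -698.08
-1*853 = -853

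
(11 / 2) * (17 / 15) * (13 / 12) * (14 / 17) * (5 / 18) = 1001 / 648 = 1.54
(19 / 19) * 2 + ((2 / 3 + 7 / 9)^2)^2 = 41683 / 6561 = 6.35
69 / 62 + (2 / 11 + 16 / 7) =17093 / 4774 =3.58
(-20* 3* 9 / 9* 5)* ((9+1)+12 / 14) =-22800 / 7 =-3257.14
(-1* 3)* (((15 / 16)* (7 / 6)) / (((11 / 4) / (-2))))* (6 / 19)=315 / 418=0.75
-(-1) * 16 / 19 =16 / 19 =0.84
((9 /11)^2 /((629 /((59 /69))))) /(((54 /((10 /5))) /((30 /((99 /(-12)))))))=-2360 /19255577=-0.00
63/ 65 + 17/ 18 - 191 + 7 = -213041/ 1170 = -182.09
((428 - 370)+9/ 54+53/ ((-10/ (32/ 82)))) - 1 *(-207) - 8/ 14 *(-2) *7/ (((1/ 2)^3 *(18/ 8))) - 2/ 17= 18281101/ 62730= 291.43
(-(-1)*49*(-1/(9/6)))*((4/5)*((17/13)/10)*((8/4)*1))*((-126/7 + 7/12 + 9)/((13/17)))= 2860522/38025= 75.23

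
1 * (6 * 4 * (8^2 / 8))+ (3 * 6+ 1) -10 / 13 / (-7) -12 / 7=19055 / 91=209.40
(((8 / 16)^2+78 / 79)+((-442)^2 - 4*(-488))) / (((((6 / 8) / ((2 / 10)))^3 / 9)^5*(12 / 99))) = 46028273104191488 / 195281982421875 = 235.70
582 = 582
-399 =-399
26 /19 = 1.37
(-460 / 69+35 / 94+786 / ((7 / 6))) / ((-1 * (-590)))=1317487 / 1164660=1.13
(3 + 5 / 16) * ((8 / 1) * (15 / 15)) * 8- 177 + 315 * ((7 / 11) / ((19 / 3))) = 13930 / 209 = 66.65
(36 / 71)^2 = 0.26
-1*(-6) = 6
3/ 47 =0.06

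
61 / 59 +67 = 4014 / 59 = 68.03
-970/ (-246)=485/ 123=3.94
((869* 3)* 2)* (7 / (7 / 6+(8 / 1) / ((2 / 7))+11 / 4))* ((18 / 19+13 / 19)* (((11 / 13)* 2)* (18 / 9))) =597399264 / 94601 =6314.94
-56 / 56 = -1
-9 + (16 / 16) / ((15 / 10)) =-25 / 3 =-8.33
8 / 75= 0.11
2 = 2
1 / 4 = 0.25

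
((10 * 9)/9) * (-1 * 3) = -30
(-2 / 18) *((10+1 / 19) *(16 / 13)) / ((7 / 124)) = -378944 / 15561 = -24.35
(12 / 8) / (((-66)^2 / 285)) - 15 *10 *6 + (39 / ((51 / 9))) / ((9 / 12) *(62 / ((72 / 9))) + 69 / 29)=-18745213667 / 20849752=-899.06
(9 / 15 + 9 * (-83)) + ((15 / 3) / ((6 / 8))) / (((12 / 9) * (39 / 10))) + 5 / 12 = -580867 / 780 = -744.70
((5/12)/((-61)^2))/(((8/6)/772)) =965/14884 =0.06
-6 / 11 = -0.55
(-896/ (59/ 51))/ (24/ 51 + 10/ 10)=-526.67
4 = 4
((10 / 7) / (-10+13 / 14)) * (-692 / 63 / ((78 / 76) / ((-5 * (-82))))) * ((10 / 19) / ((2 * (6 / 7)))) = 28372000 / 133731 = 212.16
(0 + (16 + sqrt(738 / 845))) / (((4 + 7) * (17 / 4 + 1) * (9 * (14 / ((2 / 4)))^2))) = sqrt(410) / 8828820 + 4 / 101871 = 0.00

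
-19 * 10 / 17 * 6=-1140 / 17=-67.06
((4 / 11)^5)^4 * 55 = 5497558138880 / 61159090448414546291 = 0.00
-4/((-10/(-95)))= -38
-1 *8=-8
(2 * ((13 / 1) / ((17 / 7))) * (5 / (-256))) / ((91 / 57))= -285 / 2176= -0.13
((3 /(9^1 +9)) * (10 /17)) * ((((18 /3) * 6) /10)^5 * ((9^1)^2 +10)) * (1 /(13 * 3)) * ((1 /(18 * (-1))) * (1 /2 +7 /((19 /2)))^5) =-1170347570721 /52617103750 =-22.24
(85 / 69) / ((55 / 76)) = 1292 / 759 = 1.70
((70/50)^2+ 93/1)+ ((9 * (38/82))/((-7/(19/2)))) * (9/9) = 89.30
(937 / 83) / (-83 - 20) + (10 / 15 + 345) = 8862502 / 25647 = 345.56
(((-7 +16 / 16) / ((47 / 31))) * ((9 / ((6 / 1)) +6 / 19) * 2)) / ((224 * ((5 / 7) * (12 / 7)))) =-14973 / 285760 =-0.05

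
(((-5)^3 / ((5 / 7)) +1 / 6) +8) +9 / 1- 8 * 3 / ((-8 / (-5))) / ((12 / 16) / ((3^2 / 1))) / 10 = -1055 / 6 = -175.83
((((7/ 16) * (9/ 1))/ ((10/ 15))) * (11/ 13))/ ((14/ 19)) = 5643/ 832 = 6.78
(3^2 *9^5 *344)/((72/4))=10156428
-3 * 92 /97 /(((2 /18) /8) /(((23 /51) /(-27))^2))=-389344 /6812019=-0.06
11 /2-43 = -75 /2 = -37.50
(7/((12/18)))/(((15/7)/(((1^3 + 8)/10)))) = 441/100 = 4.41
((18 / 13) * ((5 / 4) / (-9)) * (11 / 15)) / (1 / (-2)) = 11 / 39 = 0.28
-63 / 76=-0.83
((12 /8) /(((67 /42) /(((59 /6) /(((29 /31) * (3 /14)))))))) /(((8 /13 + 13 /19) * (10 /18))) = 66409161 /1039505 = 63.89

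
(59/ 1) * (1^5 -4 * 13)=-3009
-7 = -7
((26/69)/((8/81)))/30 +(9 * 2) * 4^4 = 4239477/920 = 4608.13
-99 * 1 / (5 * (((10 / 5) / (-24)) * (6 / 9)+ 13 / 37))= -65934 / 985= -66.94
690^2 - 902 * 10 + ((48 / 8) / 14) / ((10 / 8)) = 16347812 / 35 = 467080.34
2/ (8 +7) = 0.13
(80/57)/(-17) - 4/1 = -3956/969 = -4.08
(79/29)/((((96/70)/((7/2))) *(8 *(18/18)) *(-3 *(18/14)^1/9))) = -2.03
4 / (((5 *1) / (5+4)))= 36 / 5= 7.20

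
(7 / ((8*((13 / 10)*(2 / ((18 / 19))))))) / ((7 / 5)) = 225 / 988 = 0.23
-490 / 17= -28.82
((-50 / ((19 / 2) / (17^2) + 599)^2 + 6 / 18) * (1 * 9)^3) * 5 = 145596751739415 / 119882830081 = 1214.49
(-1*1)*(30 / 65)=-6 / 13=-0.46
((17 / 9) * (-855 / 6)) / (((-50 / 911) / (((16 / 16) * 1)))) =294253 / 60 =4904.22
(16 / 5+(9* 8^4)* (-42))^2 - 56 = 59929645546376 / 25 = 2397185821855.04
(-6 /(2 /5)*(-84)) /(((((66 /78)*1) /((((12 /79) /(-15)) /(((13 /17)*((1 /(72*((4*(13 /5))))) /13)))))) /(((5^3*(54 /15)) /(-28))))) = 2680853760 /869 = 3084987.07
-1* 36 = -36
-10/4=-5/2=-2.50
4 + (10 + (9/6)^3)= 139/8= 17.38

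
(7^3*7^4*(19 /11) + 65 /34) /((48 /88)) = 532009493 /204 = 2607889.67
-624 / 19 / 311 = -624 / 5909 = -0.11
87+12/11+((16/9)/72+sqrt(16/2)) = 2 * sqrt(2)+78511/891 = 90.94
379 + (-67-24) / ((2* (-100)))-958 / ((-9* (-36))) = 6099271 / 16200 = 376.50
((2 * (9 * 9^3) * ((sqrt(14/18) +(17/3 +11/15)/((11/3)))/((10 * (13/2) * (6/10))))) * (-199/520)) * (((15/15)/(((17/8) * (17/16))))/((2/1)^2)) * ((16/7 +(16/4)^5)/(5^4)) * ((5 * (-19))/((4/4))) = 158412889728 * sqrt(7)/213679375 +45622912241664/11752365625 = 5843.47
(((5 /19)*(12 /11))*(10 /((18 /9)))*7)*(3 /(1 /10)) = 63000 /209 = 301.44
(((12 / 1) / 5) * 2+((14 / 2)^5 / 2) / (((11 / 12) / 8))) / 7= 4033944 / 385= 10477.78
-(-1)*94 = 94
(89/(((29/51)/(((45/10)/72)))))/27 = 1513/4176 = 0.36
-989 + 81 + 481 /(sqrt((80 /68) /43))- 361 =-1269 + 481 * sqrt(3655) /10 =1638.96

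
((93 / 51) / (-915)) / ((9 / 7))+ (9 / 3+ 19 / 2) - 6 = 1819501 / 279990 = 6.50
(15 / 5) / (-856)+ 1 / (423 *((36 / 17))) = -7783 / 3258792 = -0.00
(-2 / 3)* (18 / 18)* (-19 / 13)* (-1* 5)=-190 / 39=-4.87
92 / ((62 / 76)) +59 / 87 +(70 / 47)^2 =689127329 / 5957673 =115.67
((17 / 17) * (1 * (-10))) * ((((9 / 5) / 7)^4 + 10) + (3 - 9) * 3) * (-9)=-215971902 / 300125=-719.61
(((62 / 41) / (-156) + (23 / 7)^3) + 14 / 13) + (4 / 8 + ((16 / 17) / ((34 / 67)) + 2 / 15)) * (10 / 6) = 19346788612 / 475512219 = 40.69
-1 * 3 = -3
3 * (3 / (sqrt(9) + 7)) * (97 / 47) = 873 / 470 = 1.86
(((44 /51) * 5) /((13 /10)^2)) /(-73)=-22000 /629187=-0.03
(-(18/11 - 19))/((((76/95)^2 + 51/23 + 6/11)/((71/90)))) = 1559515/387414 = 4.03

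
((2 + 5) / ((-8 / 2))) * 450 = -1575 / 2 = -787.50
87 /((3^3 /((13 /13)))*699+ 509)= 87 /19382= 0.00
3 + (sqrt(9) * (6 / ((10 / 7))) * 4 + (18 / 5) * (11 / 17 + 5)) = 6267 / 85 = 73.73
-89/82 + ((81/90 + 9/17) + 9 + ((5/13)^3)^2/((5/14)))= 157332677026/16821429365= 9.35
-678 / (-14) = 339 / 7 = 48.43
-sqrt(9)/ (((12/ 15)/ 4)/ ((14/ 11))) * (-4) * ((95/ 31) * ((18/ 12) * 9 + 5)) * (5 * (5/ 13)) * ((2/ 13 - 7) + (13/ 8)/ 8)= -50996938125/ 922064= -55307.37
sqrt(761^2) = 761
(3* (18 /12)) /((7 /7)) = 9 /2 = 4.50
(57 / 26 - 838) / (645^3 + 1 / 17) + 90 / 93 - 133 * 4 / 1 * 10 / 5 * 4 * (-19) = 80864.97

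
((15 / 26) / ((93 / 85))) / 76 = 425 / 61256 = 0.01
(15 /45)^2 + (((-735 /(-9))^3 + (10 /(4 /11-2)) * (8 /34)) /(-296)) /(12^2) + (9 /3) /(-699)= -57763870769 /4558508928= -12.67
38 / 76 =1 / 2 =0.50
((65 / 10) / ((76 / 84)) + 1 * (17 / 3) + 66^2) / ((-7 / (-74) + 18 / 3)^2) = 1363658162 / 11593857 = 117.62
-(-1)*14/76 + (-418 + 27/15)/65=-76803/12350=-6.22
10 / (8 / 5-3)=-50 / 7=-7.14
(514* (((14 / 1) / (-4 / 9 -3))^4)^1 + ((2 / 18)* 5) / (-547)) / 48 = 637786220655067 / 218231706384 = 2922.52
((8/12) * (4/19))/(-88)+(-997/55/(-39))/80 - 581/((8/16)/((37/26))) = -1797144619/1086800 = -1653.61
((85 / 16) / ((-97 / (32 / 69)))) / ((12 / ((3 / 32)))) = -85 / 428352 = -0.00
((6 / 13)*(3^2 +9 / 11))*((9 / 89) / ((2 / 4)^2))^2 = 839808 / 1132703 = 0.74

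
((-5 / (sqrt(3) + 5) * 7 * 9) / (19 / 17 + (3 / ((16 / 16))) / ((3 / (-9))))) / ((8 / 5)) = 133875 / 23584-26775 * sqrt(3) / 23584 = 3.71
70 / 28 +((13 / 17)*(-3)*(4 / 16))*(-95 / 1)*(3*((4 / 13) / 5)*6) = 2137 / 34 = 62.85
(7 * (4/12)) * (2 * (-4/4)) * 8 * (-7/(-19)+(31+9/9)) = -22960/19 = -1208.42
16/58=8/29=0.28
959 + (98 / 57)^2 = 961.96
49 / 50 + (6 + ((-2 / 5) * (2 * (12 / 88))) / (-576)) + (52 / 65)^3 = 988969 / 132000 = 7.49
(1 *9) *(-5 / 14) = -45 / 14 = -3.21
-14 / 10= -7 / 5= -1.40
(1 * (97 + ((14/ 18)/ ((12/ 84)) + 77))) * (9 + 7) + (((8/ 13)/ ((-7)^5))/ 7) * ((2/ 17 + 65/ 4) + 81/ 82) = 27545893628794/ 9594158301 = 2871.11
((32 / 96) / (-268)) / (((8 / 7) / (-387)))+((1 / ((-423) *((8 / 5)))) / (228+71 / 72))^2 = 542209025029463 / 1287371151216224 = 0.42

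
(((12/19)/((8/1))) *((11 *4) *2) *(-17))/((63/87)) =-21692/133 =-163.10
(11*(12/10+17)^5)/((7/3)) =29418658269/3125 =9413970.65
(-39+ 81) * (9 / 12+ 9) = 409.50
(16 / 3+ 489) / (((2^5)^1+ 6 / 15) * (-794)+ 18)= -7415 / 385614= -0.02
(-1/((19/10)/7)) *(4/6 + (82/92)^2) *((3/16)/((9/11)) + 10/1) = -159390875/2894688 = -55.06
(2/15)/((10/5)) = 1/15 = 0.07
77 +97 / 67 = 5256 / 67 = 78.45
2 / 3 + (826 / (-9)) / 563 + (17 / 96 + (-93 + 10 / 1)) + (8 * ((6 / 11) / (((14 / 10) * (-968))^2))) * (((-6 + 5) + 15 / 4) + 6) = -82.32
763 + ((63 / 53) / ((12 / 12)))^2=2147236 / 2809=764.41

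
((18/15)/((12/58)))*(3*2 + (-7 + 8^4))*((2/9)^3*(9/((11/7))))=147784/99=1492.77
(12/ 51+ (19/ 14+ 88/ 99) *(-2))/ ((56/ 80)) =-45590/ 7497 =-6.08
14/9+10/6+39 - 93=-50.78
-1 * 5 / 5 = -1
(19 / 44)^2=361 / 1936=0.19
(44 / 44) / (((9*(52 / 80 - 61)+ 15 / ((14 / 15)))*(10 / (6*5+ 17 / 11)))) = -4858 / 811701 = -0.01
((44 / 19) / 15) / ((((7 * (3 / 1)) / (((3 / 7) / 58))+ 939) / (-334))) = -14696 / 1077585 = -0.01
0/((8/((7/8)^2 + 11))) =0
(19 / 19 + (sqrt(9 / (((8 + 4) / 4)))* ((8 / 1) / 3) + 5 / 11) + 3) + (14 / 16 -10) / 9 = 2725 / 792 + 8* sqrt(3) / 3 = 8.06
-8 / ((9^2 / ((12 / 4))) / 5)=-40 / 27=-1.48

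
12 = 12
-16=-16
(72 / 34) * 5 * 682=122760 / 17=7221.18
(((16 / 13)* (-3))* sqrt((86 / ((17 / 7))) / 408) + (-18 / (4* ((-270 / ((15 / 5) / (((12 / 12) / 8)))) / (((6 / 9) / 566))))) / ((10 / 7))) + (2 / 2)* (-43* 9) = -8214068 / 21225-8* sqrt(903) / 221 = -388.09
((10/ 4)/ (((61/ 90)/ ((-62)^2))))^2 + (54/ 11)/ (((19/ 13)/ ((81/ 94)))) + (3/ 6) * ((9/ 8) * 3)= 117569840987235357/ 584822128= 201035212.86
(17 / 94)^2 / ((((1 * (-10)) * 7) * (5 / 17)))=-4913 / 3092600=-0.00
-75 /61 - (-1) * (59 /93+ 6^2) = 200852 /5673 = 35.40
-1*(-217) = 217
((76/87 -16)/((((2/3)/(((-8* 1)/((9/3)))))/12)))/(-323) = -21056/9367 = -2.25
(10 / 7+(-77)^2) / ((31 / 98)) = 581182 / 31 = 18747.81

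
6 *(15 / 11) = 90 / 11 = 8.18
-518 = -518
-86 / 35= -2.46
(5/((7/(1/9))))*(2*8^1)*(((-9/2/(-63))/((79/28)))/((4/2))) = 80/4977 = 0.02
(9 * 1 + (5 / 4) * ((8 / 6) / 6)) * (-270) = -2505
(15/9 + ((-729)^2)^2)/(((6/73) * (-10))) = -15463017122426/45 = -343622602720.58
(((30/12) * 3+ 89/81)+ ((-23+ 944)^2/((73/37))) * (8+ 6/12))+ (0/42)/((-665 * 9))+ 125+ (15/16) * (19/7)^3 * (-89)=118537723666667/32450544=3652873.24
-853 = -853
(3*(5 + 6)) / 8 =33 / 8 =4.12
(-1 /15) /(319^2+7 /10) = -2 /3052851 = -0.00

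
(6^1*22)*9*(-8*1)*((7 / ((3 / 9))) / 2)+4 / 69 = -6885644 / 69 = -99791.94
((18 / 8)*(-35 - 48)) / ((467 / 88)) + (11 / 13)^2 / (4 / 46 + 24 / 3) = -515286695 / 14679678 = -35.10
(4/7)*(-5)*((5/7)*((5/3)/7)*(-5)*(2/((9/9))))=5000/1029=4.86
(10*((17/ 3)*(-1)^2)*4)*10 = 6800/ 3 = 2266.67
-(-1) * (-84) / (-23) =84 / 23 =3.65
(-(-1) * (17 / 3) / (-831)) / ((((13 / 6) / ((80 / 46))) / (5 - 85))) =108800 / 248469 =0.44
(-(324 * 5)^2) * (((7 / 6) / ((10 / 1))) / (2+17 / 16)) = -699840 / 7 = -99977.14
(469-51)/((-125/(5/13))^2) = 418/105625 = 0.00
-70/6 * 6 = -70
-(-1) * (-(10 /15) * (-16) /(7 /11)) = 16.76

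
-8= -8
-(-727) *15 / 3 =3635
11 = 11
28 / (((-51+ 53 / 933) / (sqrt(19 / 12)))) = -311 * sqrt(57) / 3395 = -0.69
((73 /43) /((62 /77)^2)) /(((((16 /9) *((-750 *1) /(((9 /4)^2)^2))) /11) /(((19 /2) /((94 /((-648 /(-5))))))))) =-144220470459219 /19887933440000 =-7.25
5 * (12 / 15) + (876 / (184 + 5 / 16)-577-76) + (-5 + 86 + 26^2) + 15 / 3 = 115751 / 983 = 117.75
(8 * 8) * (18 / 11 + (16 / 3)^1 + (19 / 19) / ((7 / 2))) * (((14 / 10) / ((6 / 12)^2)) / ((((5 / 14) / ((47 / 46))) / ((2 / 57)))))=282318848 / 1081575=261.03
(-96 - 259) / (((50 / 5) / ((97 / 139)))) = -6887 / 278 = -24.77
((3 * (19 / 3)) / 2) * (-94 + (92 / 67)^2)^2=1624347088038 / 20151121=80608.27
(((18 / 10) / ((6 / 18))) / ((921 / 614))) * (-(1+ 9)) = -36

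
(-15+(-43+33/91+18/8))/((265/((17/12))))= -0.30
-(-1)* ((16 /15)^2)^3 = 16777216 /11390625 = 1.47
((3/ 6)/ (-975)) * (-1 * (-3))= -1/ 650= -0.00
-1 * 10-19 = -29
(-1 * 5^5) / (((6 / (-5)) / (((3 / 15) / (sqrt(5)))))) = 625 * sqrt(5) / 6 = 232.92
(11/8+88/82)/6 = 803/1968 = 0.41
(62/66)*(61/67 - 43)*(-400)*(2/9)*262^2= 1600228928000/6633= 241252665.16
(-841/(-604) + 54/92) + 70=71.98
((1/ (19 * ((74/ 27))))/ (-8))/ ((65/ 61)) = -1647/ 731120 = -0.00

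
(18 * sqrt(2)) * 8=144 * sqrt(2)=203.65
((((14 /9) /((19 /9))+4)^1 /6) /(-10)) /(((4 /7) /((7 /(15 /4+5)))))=-0.11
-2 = -2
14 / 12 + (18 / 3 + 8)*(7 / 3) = 203 / 6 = 33.83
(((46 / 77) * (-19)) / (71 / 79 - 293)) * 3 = 34523 / 296142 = 0.12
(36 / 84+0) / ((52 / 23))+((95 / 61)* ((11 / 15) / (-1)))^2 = 18210625 / 12189996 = 1.49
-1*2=-2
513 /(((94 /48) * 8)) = 1539 /47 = 32.74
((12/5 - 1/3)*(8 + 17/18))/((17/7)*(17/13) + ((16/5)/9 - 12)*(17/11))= -4995991/4005438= -1.25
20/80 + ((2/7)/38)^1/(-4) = 33/133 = 0.25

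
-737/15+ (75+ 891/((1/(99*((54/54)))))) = 1323523/15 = 88234.87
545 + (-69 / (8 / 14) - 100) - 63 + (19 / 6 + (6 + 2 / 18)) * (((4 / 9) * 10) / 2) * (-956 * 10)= -63776155 / 324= -196839.98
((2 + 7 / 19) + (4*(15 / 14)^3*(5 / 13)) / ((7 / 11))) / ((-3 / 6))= -6336045 / 593047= -10.68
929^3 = 801765089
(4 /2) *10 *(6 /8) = 15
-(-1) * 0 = 0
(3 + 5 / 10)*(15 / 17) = 105 / 34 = 3.09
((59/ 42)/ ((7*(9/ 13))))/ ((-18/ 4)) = -767/ 11907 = -0.06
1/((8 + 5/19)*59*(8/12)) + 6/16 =28017/74104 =0.38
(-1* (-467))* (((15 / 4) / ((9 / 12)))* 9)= 21015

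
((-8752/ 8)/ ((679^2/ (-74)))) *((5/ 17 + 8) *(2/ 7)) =22829592/ 54863879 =0.42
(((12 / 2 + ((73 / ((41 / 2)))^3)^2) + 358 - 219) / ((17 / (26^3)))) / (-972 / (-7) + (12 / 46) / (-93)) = 455019884237044736428 / 27981377301103567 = 16261.53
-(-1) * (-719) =-719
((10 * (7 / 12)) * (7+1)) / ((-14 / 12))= -40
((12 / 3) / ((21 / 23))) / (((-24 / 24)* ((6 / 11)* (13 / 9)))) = -506 / 91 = -5.56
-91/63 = -13/9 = -1.44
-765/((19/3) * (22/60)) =-68850/209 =-329.43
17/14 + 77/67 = 2217/938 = 2.36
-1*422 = -422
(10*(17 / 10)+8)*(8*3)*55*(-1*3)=-99000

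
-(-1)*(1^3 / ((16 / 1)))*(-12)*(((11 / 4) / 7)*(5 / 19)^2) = -825 / 40432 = -0.02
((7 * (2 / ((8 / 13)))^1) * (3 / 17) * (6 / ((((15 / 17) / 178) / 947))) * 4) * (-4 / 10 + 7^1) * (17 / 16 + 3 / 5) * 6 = 302962913253 / 250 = 1211851653.01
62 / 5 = 12.40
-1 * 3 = -3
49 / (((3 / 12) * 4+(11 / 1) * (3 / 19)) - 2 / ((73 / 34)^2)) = 4961299 / 233180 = 21.28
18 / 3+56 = 62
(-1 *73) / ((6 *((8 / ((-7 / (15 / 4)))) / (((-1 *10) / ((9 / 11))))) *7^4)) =-803 / 55566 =-0.01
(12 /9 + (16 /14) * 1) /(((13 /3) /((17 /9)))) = 68 /63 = 1.08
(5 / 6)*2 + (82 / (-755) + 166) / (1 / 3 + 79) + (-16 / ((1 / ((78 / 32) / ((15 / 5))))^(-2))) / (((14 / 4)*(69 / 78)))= -46860923 / 11512995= -4.07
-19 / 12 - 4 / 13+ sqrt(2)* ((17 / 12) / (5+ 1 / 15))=-1.50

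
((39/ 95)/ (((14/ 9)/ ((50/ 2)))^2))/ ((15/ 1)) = 26325/ 3724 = 7.07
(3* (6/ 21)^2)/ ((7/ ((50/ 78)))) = 100/ 4459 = 0.02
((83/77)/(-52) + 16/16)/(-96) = -1307/128128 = -0.01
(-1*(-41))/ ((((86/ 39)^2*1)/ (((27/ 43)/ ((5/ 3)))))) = 5051241/ 1590140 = 3.18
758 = 758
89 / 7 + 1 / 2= 185 / 14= 13.21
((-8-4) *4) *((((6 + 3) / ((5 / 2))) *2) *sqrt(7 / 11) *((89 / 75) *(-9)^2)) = -26499.65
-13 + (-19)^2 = 348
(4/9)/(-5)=-4/45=-0.09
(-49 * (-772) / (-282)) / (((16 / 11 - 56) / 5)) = 104027 / 8460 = 12.30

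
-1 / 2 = -0.50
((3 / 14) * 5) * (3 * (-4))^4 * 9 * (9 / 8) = 1574640 / 7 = 224948.57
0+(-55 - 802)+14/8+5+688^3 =1302639287/4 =325659821.75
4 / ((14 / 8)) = 16 / 7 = 2.29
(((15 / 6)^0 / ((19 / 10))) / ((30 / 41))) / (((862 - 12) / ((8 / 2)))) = 82 / 24225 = 0.00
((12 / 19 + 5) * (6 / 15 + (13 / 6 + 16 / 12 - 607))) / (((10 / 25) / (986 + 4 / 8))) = -1273210441 / 152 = -8376384.48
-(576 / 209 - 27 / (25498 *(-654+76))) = -40617243 / 14737844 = -2.76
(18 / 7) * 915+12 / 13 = 214194 / 91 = 2353.78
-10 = -10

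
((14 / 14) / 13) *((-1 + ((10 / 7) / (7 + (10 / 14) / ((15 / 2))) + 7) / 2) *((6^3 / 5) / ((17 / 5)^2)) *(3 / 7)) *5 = 6277500 / 3918551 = 1.60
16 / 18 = 8 / 9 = 0.89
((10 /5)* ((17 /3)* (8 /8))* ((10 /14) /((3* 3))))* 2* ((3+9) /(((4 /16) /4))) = 21760 /63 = 345.40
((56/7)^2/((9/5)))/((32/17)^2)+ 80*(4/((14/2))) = 56195/1008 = 55.75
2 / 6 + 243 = 730 / 3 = 243.33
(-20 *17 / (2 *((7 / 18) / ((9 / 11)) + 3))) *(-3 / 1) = 82620 / 563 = 146.75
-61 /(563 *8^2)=-61 /36032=-0.00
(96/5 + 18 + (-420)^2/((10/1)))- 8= 88346/5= 17669.20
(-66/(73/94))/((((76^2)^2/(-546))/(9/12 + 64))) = 109666557/1217719424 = 0.09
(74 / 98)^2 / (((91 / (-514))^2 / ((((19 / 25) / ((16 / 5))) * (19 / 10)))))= 32642010241 / 3976536200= 8.21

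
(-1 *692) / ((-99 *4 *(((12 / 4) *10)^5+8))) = 173 / 2405700792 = 0.00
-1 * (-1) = 1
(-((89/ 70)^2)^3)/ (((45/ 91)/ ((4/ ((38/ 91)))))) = -83989838172409/ 1026427500000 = -81.83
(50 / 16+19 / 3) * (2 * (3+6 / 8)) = 1135 / 16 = 70.94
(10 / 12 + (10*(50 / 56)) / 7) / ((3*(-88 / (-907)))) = 140585 / 19404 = 7.25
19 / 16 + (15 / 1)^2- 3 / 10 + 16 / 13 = 236203 / 1040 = 227.12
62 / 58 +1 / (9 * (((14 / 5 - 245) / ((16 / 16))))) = 337724 / 316071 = 1.07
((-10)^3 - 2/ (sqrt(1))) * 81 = -81162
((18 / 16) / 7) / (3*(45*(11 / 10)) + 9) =1 / 980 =0.00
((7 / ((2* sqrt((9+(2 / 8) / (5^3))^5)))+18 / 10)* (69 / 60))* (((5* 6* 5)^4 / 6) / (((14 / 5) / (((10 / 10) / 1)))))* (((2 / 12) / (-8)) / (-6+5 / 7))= 247822.41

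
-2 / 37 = -0.05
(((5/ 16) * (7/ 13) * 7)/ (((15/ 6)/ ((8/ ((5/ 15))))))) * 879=129213/ 13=9939.46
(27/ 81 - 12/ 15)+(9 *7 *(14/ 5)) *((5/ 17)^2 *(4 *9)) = 548.88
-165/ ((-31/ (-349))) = -57585/ 31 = -1857.58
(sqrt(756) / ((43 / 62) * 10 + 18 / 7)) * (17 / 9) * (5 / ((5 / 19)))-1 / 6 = -1 / 6 + 140182 * sqrt(21) / 6189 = 103.63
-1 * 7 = -7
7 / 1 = 7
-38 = -38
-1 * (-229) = 229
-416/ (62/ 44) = -9152/ 31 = -295.23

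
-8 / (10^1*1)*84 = -336 / 5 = -67.20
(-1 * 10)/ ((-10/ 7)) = 7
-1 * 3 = -3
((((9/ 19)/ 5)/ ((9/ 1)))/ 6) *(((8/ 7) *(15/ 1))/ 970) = 2/ 64505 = 0.00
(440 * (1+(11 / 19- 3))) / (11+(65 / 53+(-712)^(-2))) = -5803494912 / 113481737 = -51.14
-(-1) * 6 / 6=1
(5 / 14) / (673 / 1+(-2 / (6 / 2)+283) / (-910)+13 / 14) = 975 / 1838978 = 0.00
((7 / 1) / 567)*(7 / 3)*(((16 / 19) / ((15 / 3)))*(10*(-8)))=-0.39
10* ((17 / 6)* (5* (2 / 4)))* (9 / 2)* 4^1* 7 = 8925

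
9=9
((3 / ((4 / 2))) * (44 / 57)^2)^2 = 937024 / 1172889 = 0.80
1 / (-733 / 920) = -920 / 733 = -1.26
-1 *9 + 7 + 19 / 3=13 / 3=4.33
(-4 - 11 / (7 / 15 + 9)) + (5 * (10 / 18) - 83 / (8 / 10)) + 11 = -243163 / 2556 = -95.13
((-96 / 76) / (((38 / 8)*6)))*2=-32 / 361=-0.09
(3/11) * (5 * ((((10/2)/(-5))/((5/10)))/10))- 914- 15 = -10222/11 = -929.27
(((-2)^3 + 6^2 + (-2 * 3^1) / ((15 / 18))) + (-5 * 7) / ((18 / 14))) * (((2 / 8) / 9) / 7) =-289 / 11340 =-0.03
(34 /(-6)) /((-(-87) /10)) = -170 /261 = -0.65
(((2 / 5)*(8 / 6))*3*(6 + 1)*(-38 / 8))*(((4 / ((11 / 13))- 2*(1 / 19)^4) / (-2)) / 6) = 1581223 / 75449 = 20.96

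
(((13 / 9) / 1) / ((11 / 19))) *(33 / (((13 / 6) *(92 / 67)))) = 1273 / 46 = 27.67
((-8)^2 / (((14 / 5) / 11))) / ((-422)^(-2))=313427840 / 7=44775405.71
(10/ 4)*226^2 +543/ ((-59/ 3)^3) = 127689.93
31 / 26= 1.19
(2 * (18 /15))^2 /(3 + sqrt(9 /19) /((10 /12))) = 912 /439 - 288 * sqrt(19) /2195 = 1.51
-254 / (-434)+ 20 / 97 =16659 / 21049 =0.79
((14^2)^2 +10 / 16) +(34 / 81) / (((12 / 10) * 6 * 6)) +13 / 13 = 672154937 / 17496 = 38417.63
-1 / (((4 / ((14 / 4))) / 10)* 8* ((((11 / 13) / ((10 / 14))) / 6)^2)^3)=-549803712656250 / 29774625727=-18465.51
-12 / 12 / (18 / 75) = -25 / 6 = -4.17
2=2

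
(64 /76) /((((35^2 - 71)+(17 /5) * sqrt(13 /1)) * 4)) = 115400 /632493717 - 340 * sqrt(13) /632493717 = 0.00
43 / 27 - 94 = -2495 / 27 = -92.41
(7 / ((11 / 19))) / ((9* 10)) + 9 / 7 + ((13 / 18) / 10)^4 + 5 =518945223197 / 80831520000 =6.42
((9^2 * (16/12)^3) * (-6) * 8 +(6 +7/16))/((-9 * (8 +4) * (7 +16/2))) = 147353/25920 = 5.68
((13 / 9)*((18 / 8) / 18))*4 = 13 / 18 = 0.72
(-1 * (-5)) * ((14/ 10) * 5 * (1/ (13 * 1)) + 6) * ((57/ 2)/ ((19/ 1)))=1275/ 26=49.04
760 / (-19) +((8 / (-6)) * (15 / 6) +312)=806 / 3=268.67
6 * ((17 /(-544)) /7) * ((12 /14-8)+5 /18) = 865 /4704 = 0.18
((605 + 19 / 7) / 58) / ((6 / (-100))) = -35450 / 203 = -174.63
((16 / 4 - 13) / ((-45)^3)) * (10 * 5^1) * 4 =8 / 405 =0.02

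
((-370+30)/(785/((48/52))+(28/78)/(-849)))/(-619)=45030960/69719535451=0.00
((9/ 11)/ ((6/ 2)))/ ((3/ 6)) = 6/ 11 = 0.55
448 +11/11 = 449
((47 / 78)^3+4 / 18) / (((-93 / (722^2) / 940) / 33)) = -141003729050030 / 1838889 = -76678760.41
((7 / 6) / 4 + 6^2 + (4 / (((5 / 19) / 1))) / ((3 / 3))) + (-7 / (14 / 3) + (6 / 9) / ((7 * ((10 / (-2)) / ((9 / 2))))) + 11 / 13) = 554213 / 10920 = 50.75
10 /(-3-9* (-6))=10 /51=0.20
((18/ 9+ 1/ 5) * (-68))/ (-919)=748/ 4595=0.16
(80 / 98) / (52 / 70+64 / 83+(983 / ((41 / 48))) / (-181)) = -61594300 / 365511867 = -0.17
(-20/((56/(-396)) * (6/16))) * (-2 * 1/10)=-528/7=-75.43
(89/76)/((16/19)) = 89/64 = 1.39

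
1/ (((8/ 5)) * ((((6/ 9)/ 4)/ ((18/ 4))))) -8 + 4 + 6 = 151/ 8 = 18.88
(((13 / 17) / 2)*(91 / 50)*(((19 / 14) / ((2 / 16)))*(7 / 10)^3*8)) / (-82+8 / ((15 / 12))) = -157339 / 573750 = -0.27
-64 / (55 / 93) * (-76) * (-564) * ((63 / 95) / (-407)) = 845945856 / 111925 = 7558.15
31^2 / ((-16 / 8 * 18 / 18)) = -961 / 2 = -480.50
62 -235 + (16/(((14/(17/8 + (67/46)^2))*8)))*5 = -5035097/29624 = -169.97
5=5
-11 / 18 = -0.61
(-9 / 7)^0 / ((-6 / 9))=-3 / 2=-1.50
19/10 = 1.90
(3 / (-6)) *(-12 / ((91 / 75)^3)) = 2531250 / 753571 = 3.36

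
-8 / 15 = -0.53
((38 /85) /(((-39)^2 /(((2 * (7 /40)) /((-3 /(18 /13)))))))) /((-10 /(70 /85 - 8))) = -8113 /238099875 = -0.00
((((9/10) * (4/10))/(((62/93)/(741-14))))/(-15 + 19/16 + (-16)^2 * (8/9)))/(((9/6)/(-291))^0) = 1.84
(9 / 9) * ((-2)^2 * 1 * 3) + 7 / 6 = 79 / 6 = 13.17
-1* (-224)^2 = -50176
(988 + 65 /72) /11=71201 /792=89.90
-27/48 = -9/16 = -0.56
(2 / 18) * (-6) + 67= 199 / 3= 66.33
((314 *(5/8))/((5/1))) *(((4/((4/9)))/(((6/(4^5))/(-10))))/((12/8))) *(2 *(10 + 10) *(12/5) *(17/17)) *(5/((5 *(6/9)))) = -57876480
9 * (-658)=-5922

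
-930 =-930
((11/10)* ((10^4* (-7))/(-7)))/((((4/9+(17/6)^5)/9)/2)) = 1539648000/1423313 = 1081.74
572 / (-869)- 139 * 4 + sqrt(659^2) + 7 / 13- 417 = -322601 / 1027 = -314.12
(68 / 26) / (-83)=-34 / 1079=-0.03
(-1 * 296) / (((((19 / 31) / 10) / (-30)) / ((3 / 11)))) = 8258400 / 209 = 39513.88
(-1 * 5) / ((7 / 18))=-90 / 7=-12.86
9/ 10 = 0.90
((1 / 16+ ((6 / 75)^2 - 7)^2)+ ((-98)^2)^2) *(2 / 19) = 576480406080881 / 59375000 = 9709143.68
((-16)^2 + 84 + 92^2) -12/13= 114440/13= 8803.08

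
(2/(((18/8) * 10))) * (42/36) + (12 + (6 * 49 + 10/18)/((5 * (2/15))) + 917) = 370153/270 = 1370.94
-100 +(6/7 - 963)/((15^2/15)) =-1149/7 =-164.14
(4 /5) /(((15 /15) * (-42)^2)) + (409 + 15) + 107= 531.00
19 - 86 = -67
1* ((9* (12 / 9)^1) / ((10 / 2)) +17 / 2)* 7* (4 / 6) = 763 / 15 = 50.87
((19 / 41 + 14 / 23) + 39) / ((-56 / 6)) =-28341 / 6601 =-4.29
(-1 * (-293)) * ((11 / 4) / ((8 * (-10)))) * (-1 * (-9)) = -29007 / 320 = -90.65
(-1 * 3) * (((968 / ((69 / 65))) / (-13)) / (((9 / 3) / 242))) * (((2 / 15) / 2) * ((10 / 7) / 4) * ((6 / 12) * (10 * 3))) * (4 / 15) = 2342560 / 1449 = 1616.67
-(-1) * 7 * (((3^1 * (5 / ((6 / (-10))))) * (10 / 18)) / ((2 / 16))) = -7000 / 9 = -777.78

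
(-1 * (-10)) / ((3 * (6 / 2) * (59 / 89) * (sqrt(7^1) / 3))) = 890 * sqrt(7) / 1239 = 1.90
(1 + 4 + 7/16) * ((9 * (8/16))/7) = 783/224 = 3.50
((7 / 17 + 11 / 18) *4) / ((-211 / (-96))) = 20032 / 10761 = 1.86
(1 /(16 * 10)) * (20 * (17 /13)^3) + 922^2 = 14941081297 /17576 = 850084.28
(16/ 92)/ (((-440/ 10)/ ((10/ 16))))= -5/ 2024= -0.00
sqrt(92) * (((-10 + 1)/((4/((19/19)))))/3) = -3 * sqrt(23)/2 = -7.19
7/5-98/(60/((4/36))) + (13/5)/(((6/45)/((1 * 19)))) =371.72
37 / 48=0.77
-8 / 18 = -4 / 9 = -0.44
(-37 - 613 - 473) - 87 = -1210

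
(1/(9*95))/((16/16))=1/855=0.00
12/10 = 6/5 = 1.20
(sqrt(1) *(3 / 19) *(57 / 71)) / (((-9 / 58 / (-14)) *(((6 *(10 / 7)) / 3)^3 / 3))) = 208887 / 142000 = 1.47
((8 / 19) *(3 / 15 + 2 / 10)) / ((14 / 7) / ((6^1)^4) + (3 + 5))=10368 / 492575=0.02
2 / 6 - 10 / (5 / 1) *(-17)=103 / 3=34.33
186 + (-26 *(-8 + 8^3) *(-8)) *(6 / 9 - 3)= -244422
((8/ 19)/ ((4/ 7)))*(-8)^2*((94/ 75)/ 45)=84224/ 64125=1.31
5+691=696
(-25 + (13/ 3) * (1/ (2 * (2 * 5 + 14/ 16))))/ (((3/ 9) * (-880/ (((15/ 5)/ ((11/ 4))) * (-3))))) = -19419/ 70180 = -0.28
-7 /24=-0.29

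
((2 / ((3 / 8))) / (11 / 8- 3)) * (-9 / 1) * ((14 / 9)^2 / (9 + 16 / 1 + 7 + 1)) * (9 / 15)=25088 / 19305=1.30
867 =867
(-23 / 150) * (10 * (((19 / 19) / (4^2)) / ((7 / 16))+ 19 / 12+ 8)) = -14.91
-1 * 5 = -5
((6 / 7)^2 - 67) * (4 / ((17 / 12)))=-9168 / 49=-187.10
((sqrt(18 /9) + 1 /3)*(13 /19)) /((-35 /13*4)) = -169*sqrt(2) /2660 - 169 /7980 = -0.11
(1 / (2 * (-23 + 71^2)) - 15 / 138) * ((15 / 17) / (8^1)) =-376005 / 31392608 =-0.01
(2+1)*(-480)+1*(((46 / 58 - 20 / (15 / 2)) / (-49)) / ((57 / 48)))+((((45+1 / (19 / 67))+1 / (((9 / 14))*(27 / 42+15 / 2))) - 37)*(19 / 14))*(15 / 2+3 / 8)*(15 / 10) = -3245385337 / 2591904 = -1252.12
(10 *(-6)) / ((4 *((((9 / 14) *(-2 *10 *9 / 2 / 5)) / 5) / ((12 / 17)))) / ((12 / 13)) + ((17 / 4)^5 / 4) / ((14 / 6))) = -2867200 / 6420373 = -0.45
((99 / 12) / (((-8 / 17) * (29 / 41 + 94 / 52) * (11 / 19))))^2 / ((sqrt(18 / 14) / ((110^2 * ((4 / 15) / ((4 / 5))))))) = 89657131875025 * sqrt(7) / 460016704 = 515656.22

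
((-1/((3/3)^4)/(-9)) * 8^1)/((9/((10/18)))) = 40/729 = 0.05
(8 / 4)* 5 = 10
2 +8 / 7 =22 / 7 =3.14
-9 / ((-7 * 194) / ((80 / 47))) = 360 / 31913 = 0.01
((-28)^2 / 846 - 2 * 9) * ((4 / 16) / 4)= -3611 / 3384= -1.07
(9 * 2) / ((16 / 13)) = 117 / 8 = 14.62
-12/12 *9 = -9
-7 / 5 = -1.40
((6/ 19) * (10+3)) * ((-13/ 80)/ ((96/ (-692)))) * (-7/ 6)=-204659/ 36480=-5.61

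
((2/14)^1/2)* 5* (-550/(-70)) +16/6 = 1609/294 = 5.47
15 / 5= 3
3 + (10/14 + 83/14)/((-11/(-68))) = 3393/77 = 44.06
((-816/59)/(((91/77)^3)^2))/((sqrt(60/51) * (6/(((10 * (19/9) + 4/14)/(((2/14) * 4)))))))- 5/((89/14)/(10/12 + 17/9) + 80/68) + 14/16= -40597091876 * sqrt(85)/12815177895- 89901/163816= -29.76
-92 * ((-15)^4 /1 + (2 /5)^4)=-2910938972 /625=-4657502.36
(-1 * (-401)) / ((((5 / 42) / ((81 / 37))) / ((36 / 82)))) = 24555636 / 7585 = 3237.39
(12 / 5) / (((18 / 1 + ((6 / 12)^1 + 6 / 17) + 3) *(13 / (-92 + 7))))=-6936 / 9659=-0.72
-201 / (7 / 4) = -804 / 7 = -114.86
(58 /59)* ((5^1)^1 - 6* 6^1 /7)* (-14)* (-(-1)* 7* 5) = 68.81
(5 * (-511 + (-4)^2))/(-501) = 825/167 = 4.94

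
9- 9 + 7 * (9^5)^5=5025285913842968121391743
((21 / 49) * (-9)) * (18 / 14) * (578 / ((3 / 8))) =-374544 / 49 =-7643.76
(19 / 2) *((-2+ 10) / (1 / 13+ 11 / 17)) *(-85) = -71383 / 8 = -8922.88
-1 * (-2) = 2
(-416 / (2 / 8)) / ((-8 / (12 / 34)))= 1248 / 17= 73.41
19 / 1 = 19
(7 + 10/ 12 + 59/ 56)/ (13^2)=1493/ 28392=0.05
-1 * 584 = -584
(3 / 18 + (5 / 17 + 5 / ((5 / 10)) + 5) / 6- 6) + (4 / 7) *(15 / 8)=-790 / 357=-2.21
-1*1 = -1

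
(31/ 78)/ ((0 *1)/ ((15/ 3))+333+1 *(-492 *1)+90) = -31/ 5382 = -0.01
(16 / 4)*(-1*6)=-24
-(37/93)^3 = -50653/804357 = -0.06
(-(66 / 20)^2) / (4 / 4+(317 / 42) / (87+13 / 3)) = -1044351 / 103825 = -10.06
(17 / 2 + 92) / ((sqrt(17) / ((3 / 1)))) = 603 * sqrt(17) / 34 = 73.12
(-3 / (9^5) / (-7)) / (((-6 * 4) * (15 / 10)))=-1 / 4960116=-0.00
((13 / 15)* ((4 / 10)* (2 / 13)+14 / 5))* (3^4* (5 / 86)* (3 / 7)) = 7533 / 1505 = 5.01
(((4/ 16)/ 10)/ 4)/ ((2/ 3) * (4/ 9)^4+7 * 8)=19683/ 176441600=0.00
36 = 36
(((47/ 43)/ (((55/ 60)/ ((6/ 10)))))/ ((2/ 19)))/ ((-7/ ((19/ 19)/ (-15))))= 5358/ 82775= 0.06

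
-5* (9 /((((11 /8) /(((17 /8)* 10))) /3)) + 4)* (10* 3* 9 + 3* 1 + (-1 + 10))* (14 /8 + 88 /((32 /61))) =-100682075.45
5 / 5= 1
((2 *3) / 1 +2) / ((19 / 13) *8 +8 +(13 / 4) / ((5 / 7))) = 2080 / 6303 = 0.33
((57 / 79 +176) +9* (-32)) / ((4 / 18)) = -79119 / 158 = -500.75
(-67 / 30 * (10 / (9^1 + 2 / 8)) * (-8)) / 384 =67 / 1332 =0.05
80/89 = 0.90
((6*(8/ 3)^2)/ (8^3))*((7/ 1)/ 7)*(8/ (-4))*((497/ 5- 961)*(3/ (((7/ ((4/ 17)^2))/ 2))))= 68928/ 10115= 6.81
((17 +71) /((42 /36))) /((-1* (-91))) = 528 /637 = 0.83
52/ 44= 1.18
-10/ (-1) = 10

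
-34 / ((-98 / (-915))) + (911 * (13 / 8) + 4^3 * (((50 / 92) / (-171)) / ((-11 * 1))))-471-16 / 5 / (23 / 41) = 58190064113 / 84795480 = 686.24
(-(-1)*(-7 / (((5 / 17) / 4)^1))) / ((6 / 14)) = -3332 / 15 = -222.13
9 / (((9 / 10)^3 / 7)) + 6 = 7486 / 81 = 92.42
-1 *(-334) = 334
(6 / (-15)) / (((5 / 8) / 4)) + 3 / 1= 11 / 25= 0.44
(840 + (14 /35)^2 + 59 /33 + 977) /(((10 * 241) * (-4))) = -187579 /994125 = -0.19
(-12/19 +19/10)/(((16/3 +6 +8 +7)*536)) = 723/8045360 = 0.00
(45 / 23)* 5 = 225 / 23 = 9.78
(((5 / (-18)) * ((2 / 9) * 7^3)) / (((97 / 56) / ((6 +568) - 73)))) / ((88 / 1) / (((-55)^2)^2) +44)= -3335544231250 / 23965492113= -139.18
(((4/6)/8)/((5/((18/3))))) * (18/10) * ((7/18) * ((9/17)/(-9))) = -7/1700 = -0.00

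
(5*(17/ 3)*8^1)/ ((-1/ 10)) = -2266.67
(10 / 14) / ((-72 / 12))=-5 / 42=-0.12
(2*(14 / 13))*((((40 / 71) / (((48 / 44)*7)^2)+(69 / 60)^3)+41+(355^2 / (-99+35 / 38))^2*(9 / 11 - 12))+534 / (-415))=-58647535151156900473254151 / 1474897397119146000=-39763806.80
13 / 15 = 0.87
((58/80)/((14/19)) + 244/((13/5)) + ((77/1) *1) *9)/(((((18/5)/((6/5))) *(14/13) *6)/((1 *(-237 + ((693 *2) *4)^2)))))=19586846694633/15680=1249161141.24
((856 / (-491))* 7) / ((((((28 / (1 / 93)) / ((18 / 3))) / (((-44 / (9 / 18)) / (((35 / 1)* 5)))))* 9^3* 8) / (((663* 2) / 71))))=2080936 / 45956384775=0.00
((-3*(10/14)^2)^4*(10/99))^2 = 1235961914062500/4021184598921721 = 0.31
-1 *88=-88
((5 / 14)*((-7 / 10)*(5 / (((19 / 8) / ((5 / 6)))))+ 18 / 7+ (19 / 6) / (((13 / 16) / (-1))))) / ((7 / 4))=-0.52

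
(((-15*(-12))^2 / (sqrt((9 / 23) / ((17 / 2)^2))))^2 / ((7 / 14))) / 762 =64608840000 / 127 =508731023.62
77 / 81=0.95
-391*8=-3128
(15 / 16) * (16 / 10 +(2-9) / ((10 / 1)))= 27 / 32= 0.84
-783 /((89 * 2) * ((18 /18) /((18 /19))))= -7047 /1691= -4.17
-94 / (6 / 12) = -188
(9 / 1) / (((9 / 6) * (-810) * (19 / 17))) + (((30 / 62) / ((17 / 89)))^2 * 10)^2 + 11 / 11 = 814924142231992168 / 197847164436165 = 4118.96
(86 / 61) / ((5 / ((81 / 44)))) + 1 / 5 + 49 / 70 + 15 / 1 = 55086 / 3355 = 16.42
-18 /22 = -9 /11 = -0.82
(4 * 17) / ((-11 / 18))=-1224 / 11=-111.27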